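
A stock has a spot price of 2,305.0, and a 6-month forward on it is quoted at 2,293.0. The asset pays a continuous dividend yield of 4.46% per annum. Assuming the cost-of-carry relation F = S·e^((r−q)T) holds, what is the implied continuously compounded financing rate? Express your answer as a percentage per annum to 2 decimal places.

3.42%

From F = S·e^((r−q)T): (r − q) = ln(F/S)/T
ln(2293.0/2305.0) = ln(0.994794) = -0.005220
(r − q) = -0.005220 / (6/12) = -0.010440
r = ln(F/S)/T + q = -0.010440 + 0.0446 = 0.034160
r = 3.42%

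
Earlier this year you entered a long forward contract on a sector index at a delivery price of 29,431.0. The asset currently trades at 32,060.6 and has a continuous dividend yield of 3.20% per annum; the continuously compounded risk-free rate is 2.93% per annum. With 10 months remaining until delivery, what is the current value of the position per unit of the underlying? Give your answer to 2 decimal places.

2495.85

Current fair forward for the remaining 10 months: F = S·e^((r − q)·T), (r − q) = 0.0293 − 0.0320 = -0.0027
F = 32060.6 · e^(-0.0027 × 10/12) = 32060.6 × 0.99775253 = 31988.5448
Value of long forward = (F − K)·e^(−rT) = (31988.5448 − 29431.0) · e^(−0.0293·10/12)
= 2557.5448 × 0.97587901 = 2495.85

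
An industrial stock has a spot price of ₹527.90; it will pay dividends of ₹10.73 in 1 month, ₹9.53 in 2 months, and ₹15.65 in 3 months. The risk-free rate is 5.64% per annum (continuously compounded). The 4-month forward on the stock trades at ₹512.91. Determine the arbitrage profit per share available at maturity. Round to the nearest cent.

₹11.22 per share

PV(dividends) I = 10.73·e^(−0.0564·1/12) + 9.53·e^(−0.0564·2/12) + 15.65·e^(−0.0564·3/12) = 35.5514
Fair forward F* = (S − I)·e^(rT) = (527.90 − 35.5514)·e^0.018800 = 492.3486 × 1.018978 = 501.6924
Market ₹512.91 > fair 501.6924: forward overpriced → cash-and-carry (borrow at r, buy the stock and collect the dividends, short the forward).
Profit at T = |F_mkt − F*| = |512.91 − 501.6924| = ₹11.22 per share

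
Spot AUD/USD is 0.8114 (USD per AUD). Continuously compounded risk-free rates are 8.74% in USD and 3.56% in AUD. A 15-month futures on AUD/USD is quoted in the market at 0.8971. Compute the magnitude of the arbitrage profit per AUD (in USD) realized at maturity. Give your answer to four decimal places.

0.0314 per AUD (in USD)

Fair futures: F* = S·e^(carry·T), with carry = (r_USD − r_AUD) = 0.0874 − 0.0356 = 0.0518
F* = 0.8114 · e^(0.0518 × 15/12) = 0.8114 · e^0.064750 = 0.8114 × 1.066892 = 0.8657
Market 0.8971 > fair 0.8657: forward overpriced → cash-and-carry (buy spot, short the forward).
At maturity, profit = |F_mkt − F*| = |0.8971 − 0.8657| = 0.0314 per AUD (in USD)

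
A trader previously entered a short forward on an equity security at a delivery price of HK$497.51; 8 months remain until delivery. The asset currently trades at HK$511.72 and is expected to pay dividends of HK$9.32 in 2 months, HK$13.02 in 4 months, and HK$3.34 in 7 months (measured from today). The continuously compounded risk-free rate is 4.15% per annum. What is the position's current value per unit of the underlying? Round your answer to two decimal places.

-HK$2.43

PV(remaining dividends) I = 9.32·e^(−0.0415·2/12) + 13.02·e^(−0.0415·4/12) + 3.34·e^(−0.0415·7/12) = 25.3570
Current forward F = (S − I)·e^(rT) = (511.72 − 25.3570)·e^(0.0415·8/12) = 486.3630 × 1.028053 = 500.0069
Value (long) = (F − K)·e^(−rT) = (500.0069 − 497.51) × 0.972713 = 2.4288
Short position value = −(long value) = -HK$2.43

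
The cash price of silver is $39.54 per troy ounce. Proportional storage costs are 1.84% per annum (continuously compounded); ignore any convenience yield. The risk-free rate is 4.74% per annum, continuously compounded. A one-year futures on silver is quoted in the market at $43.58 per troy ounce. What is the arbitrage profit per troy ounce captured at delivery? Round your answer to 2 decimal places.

Fair futures: F* = S·e^(carry·T), with carry = (r + u) = 0.0474 + 0.0184 = 0.0658
F* = 39.54 · e^(0.0658 × 12/12) = 39.54 · e^0.065800 = 39.54 × 1.068013 = $42.2292
Market $43.58 > fair $42.2292: forward overpriced → cash-and-carry (buy spot, short the forward).
At maturity, profit = |F_mkt − F*| = |43.58 − 42.2292| = $1.35 per troy ounce

$1.35 per troy ounce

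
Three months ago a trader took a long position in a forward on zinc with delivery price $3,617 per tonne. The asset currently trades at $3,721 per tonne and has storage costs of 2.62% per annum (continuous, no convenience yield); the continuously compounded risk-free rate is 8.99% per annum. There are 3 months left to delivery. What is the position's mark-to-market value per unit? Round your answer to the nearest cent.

Current fair forward for the remaining 3 months: F = S·e^((r + u)·T), (r + u) = 0.0899 + 0.0262 = 0.1161
F = 3721 · e^(0.1161 × 3/12) = 3721 × 1.02945033 = 3830.5847
Value of long forward = (F − K)·e^(−rT) = (3830.5847 − 3617) · e^(−0.0899·3/12)
= 213.5847 × 0.97777568 = 208.84

$208.84 per tonne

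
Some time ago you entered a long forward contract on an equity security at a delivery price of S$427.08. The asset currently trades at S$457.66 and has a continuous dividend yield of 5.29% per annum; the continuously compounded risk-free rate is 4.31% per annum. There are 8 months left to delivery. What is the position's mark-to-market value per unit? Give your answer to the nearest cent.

Current fair forward for the remaining 8 months: F = S·e^((r − q)·T), (r − q) = 0.0431 − 0.0529 = -0.0098
F = 457.66 · e^(-0.0098 × 8/12) = 457.66 × 0.993488 = 454.6797
Value of long forward = (F − K)·e^(−rT) = (454.6797 − 427.08) · e^(−0.0431·8/12)
= 27.5997 × 0.971676 = 26.82

S$26.82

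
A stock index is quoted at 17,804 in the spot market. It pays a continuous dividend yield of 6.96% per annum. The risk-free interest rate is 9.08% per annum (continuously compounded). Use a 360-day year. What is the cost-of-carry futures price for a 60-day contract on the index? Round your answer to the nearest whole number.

F = S·e^((r − q)T) = 17804 · e^((0.0908 − 0.0696) × 60/360)
= 17804 · e^0.003533 = 17804 × 1.003539
F = 17,867

17,867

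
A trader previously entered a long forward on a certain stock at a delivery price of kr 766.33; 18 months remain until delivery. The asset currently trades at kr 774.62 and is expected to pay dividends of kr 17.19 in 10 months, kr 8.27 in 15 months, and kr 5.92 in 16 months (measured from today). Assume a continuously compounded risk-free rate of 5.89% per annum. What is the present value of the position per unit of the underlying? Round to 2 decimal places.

PV(remaining dividends) I = 17.19·e^(−0.0589·10/12) + 8.27·e^(−0.0589·15/12) + 5.92·e^(−0.0589·16/12) = 29.5225
Current forward F = (S − I)·e^(rT) = (774.62 − 29.5225)·e^(0.0589·18/12) = 745.0975 × 1.092370 = 813.9222
Value (long) = (F − K)·e^(−rT) = (813.9222 − 766.33) × 0.915440 = 43.5678
Value = kr 43.57

kr 43.57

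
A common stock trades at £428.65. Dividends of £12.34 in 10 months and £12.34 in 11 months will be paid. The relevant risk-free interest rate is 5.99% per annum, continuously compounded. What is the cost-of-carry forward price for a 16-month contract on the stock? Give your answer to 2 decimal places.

PV(dividends) I = 12.34·e^(−0.0599·10/12) + 12.34·e^(−0.0599·11/12)
I = 11.7391 + 11.6807 = 23.4198
F = (S − I)·e^(rT) = (428.65 − 23.4198) · e^(0.0599·16/12)
= 405.2302 · e^0.079867 = 405.2302 × 1.083143 = £438.92

£438.92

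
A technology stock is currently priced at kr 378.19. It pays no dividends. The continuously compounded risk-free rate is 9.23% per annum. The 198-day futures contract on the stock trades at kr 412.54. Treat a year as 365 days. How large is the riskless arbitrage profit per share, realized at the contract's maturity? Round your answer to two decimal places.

kr 14.93 per share

Fair futures: F* = S·e^(carry·T), with carry = r = 0.0923
F* = 378.19 · e^(0.0923 × 198/365) = 378.19 · e^0.050070 = 378.19 × 1.051345 = kr 397.6082
Market kr 412.54 > fair kr 397.6082: forward overpriced → cash-and-carry (buy spot, short the forward).
At maturity, profit = |F_mkt − F*| = |412.54 − 397.6082| = kr 14.93 per share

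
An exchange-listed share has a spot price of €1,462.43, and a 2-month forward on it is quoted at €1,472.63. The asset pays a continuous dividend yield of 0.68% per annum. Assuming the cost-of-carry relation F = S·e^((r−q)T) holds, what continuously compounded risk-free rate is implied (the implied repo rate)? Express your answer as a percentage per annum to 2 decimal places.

From F = S·e^((r−q)T): (r − q) = ln(F/S)/T
ln(1472.63/1462.43) = ln(1.006975) = 0.006951
(r − q) = 0.006951 / (2/12) = 0.041706
r = ln(F/S)/T + q = 0.041706 + 0.0068 = 0.048506
r = 4.85%

4.85%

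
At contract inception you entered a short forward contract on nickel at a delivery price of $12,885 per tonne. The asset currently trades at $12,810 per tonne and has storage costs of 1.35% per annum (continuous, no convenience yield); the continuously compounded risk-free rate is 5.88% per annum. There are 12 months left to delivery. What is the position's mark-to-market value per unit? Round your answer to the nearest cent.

Current fair forward for the remaining 12 months: F = S·e^((r + u)·T), (r + u) = 0.0588 + 0.0135 = 0.0723
F = 12810 · e^(0.0723 × 12/12) = 12810 × 1.07497779 = 13770.4655
Value of long forward = (F − K)·e^(−rT) = (13770.4655 − 12885) · e^(−0.0588·12/12)
= 885.4655 × 0.94289533 = 834.90
Short position value = −(long value) = -$834.90

-$834.90 per tonne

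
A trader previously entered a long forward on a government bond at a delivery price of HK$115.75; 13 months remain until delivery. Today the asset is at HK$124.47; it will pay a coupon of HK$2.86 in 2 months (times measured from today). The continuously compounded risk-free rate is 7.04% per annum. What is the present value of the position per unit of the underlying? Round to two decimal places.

HK$14.39

PV(remaining coupons) I = 2.86·e^(−0.0704·2/12) = 2.8266
Current forward F = (S − I)·e^(rT) = (124.47 − 2.8266)·e^(0.0704·13/12) = 121.6434 × 1.079250 = 131.2836
Value (long) = (F − K)·e^(−rT) = (131.2836 − 115.75) × 0.926569 = 14.3930
Value = HK$14.39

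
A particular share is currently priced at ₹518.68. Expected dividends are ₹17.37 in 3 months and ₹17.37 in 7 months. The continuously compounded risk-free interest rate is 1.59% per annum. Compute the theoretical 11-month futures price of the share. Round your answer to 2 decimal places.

₹491.28

PV(dividends) I = 17.37·e^(−0.0159·3/12) + 17.37·e^(−0.0159·7/12)
I = 17.3011 + 17.2096 = 34.5107
F = (S − I)·e^(rT) = (518.68 − 34.5107) · e^(0.0159·11/12)
= 484.1693 · e^0.014575 = 484.1693 × 1.014682 = ₹491.28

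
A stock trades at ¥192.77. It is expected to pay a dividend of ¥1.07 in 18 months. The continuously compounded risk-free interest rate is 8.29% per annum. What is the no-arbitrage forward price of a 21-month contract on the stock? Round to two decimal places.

¥221.77

PV(dividends) I = 1.07·e^(−0.0829·18/12)
I = 0.9449
F = (S − I)·e^(rT) = (192.77 − 0.9449) · e^(0.0829·21/12)
= 191.8251 · e^0.145075 = 191.8251 × 1.156126 = ¥221.77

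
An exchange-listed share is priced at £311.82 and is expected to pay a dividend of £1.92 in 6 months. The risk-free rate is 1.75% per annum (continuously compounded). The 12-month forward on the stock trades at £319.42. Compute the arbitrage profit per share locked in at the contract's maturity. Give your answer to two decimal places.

PV(dividends) I = 1.92·e^(−0.0175·6/12) = 1.9033
Fair forward F* = (S − I)·e^(rT) = (311.82 − 1.9033)·e^0.017500 = 309.9167 × 1.017654 = 315.3880
Market £319.42 > fair 315.3880: forward overpriced → cash-and-carry (borrow at r, buy the stock and collect the dividends, short the forward).
Profit at T = |F_mkt − F*| = |319.42 − 315.3880| = £4.03 per share

£4.03 per share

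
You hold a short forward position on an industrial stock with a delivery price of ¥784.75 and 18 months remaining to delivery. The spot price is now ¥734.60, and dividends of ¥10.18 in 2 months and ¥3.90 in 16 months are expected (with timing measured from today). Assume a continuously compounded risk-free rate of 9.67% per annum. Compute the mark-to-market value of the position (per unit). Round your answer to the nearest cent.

PV(remaining dividends) I = 10.18·e^(−0.0967·2/12) + 3.90·e^(−0.0967·16/12) = 13.4455
Current forward F = (S − I)·e^(rT) = (734.60 − 13.4455)·e^(0.0967·18/12) = 721.1545 × 1.156097 = 833.7246
Value (long) = (F − K)·e^(−rT) = (833.7246 − 784.75) × 0.864979 = 42.3620
Short position value = −(long value) = -¥42.36

-¥42.36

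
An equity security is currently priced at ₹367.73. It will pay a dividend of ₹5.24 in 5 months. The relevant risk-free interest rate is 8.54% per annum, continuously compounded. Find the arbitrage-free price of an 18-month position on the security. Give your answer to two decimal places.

PV(dividends) I = 5.24·e^(−0.0854·5/12)
I = 5.0568
F = (S − I)·e^(rT) = (367.73 − 5.0568) · e^(0.0854·18/12)
= 362.6732 · e^0.128100 = 362.6732 × 1.136667 = ₹412.24

₹412.24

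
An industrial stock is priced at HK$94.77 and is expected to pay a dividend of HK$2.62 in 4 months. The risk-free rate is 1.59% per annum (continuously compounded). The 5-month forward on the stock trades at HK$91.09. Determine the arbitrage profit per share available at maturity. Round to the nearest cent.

PV(dividends) I = 2.62·e^(−0.0159·4/12) = 2.6062
Fair forward F* = (S − I)·e^(rT) = (94.77 − 2.6062)·e^0.006625 = 92.1638 × 1.006647 = 92.7764
Market HK$91.09 < fair 92.7764: forward underpriced → reverse cash-and-carry (short the stock, invest proceeds at r, pay the dividends, go long the forward).
Profit at T = |F_mkt − F*| = |91.09 − 92.7764| = HK$1.69 per share

HK$1.69 per share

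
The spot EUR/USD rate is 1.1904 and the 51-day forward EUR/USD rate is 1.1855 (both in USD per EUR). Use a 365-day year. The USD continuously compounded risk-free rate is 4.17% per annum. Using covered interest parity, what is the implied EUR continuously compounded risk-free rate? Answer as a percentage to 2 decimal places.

F = S·e^((r_USD − r_EUR)T) ⇒ r_EUR = r_USD − ln(F/S)/T
ln(1.1855/1.1904) = -0.004125; /(51/365) = -0.029522
r_EUR = 0.0417 + 0.029522 = 0.071222
r_EUR = 7.12%

7.12%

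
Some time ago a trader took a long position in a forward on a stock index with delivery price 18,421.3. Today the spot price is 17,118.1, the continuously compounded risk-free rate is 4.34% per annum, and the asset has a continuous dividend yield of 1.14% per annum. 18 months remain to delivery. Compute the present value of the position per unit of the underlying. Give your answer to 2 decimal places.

Current fair forward for the remaining 18 months: F = S·e^((r − q)·T), (r − q) = 0.0434 − 0.0114 = 0.0320
F = 17118.1 · e^(0.0320 × 18/12) = 17118.1 × 1.04917066 = 17959.8083
Value of long forward = (F − K)·e^(−rT) = (17959.8083 − 18421.3) · e^(−0.0434·18/12)
= -461.4917 × 0.93697376 = -432.41

-432.41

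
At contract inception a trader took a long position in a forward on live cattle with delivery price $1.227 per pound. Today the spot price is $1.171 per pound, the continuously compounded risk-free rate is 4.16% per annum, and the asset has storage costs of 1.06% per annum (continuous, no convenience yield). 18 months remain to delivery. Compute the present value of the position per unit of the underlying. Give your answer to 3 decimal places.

$0.037 per pound

Current fair forward for the remaining 18 months: F = S·e^((r + u)·T), (r + u) = 0.0416 + 0.0106 = 0.0522
F = 1.171 · e^(0.0522 × 18/12) = 1.171 × 1.081447 = 1.2664
Value of long forward = (F − K)·e^(−rT) = (1.2664 − 1.227) · e^(−0.0416·18/12)
= 0.0394 × 0.939507 = 0.037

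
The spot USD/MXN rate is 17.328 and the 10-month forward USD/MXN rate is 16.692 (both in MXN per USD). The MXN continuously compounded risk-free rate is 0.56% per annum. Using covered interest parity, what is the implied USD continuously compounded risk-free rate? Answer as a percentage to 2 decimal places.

F = S·e^((r_MXN − r_USD)T) ⇒ r_USD = r_MXN − ln(F/S)/T
ln(16.692/17.328) = -0.037394; /(10/12) = -0.044873
r_USD = 0.0056 + 0.044873 = 0.050473
r_USD = 5.05%

5.05%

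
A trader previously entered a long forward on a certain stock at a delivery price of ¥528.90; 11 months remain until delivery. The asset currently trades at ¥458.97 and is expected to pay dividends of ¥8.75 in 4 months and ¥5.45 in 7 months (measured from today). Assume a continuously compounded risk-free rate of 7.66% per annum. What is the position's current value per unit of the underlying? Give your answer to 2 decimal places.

PV(remaining dividends) I = 8.75·e^(−0.0766·4/12) + 5.45·e^(−0.0766·7/12) = 13.7412
Current forward F = (S − I)·e^(rT) = (458.97 − 13.7412)·e^(0.0766·11/12) = 445.2288 × 1.072741 = 477.6152
Value (long) = (F − K)·e^(−rT) = (477.6152 − 528.90) × 0.932192 = -47.8073
Value = -¥47.81

-¥47.81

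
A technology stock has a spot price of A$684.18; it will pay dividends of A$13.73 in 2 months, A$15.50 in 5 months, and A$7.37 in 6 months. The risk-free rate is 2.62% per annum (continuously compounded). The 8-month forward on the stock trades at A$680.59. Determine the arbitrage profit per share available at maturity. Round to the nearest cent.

PV(dividends) I = 13.73·e^(−0.0262·2/12) + 15.50·e^(−0.0262·5/12) + 7.37·e^(−0.0262·6/12) = 36.2760
Fair forward F* = (S − I)·e^(rT) = (684.18 − 36.2760)·e^0.017467 = 647.9040 × 1.017620 = 659.3201
Market A$680.59 > fair 659.3201: forward overpriced → cash-and-carry (borrow at r, buy the stock and collect the dividends, short the forward).
Profit at T = |F_mkt − F*| = |680.59 − 659.3201| = A$21.27 per share

A$21.27 per share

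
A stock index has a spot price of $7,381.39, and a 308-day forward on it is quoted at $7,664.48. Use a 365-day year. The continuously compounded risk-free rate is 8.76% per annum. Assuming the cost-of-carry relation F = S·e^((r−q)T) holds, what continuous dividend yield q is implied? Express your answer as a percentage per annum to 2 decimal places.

4.30%

From F = S·e^((r−q)T): (r − q) = ln(F/S)/T
ln(7664.48/7381.39) = ln(1.038352) = 0.037635
(r − q) = 0.037635 / (308/365) = 0.044600
q = r − ln(F/S)/T = 0.0876 − 0.044600 = 0.043000
q = 4.30%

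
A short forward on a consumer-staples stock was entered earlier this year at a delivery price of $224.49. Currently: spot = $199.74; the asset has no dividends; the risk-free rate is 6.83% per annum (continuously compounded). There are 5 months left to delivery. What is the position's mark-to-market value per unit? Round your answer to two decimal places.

$18.45

Current fair forward for the remaining 5 months: F = S·e^(r·T), r = 0.0683
F = 199.74 · e^(0.0683 × 5/12) = 199.74 × 1.028867 = 205.5059
Value of long forward = (F − K)·e^(−rT) = (205.5059 − 224.49) · e^(−0.0683·5/12)
= -18.9841 × 0.971943 = -18.45
Short position value = −(long value) = $18.45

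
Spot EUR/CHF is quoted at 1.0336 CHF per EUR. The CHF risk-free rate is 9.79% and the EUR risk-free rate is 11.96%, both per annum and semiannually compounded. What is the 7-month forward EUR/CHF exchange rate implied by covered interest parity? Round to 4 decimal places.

By covered interest parity, F = S · (1+r_CHF/2)^(2T) / (1+r_EUR/2)^(2T)
= 1.0336 × 1.057338 / 1.070109 = 1.0336 × 0.988066
F = 1.0213 CHF per EUR

1.0213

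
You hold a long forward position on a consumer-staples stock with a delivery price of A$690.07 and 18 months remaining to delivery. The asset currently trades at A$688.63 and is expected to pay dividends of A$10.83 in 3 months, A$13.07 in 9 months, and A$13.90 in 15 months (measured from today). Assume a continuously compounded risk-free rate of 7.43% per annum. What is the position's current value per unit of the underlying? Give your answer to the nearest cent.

A$35.68

PV(remaining dividends) I = 10.83·e^(−0.0743·3/12) + 13.07·e^(−0.0743·9/12) + 13.90·e^(−0.0743·15/12) = 35.6595
Current forward F = (S − I)·e^(rT) = (688.63 − 35.6595)·e^(0.0743·18/12) = 652.9705 × 1.117898 = 729.9544
Value (long) = (F − K)·e^(−rT) = (729.9544 − 690.07) × 0.894536 = 35.6780
Value = A$35.68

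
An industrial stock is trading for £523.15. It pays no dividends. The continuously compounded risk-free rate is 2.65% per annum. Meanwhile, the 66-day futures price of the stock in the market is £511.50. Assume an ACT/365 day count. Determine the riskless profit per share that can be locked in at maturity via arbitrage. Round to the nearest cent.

Fair futures: F* = S·e^(carry·T), with carry = r = 0.0265
F* = 523.15 · e^(0.0265 × 66/365) = 523.15 · e^0.004792 = 523.15 × 1.004803 = £525.6627
Market £511.50 < fair £525.6627: forward underpriced → reverse cash-and-carry (short spot, go long the forward).
At maturity, profit = |F_mkt − F*| = |511.50 − 525.6627| = £14.16 per share

£14.16 per share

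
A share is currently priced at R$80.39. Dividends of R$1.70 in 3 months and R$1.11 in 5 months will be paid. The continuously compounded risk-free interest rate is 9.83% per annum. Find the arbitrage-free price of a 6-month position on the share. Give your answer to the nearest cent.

R$81.58

PV(dividends) I = 1.70·e^(−0.0983·3/12) + 1.11·e^(−0.0983·5/12)
I = 1.6587 + 1.0655 = 2.7242
F = (S − I)·e^(rT) = (80.39 − 2.7242) · e^(0.0983·6/12)
= 77.6658 · e^0.049150 = 77.6658 × 1.050378 = R$81.58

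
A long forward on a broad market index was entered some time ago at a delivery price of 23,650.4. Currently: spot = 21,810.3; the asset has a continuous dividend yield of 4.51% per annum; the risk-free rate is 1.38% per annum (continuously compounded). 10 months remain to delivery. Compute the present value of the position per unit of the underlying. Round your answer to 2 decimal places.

-2374.17

Current fair forward for the remaining 10 months: F = S·e^((r − q)·T), (r − q) = 0.0138 − 0.0451 = -0.0313
F = 21810.3 · e^(-0.0313 × 10/12) = 21810.3 × 0.97425390 = 21248.7698
Value of long forward = (F − K)·e^(−rT) = (21248.7698 − 23650.4) · e^(−0.0138·10/12)
= -2401.6302 × 0.98856587 = -2374.17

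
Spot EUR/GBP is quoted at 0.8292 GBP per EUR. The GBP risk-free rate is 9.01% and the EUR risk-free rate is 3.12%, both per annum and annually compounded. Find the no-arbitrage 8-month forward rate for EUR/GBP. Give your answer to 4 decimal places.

0.8605

By covered interest parity, F = S · (1+r_GBP)^T / (1+r_EUR)^T
= 0.8292 × 1.059199 / 1.020693 = 0.8292 × 1.037725
F = 0.8605 GBP per EUR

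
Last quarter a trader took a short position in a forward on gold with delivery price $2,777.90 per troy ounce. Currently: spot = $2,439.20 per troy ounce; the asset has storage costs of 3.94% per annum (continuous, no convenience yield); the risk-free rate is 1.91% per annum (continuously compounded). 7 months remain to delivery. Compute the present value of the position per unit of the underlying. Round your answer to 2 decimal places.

$251.21 per troy ounce

Current fair forward for the remaining 7 months: F = S·e^((r + u)·T), (r + u) = 0.0191 + 0.0394 = 0.0585
F = 2439.20 · e^(0.0585 × 7/12) = 2439.20 × 1.03471394 = 2523.8742
Value of long forward = (F − K)·e^(−rT) = (2523.8742 − 2777.90) · e^(−0.0191·7/12)
= -254.0258 × 0.98892017 = -251.21
Short position value = −(long value) = $251.21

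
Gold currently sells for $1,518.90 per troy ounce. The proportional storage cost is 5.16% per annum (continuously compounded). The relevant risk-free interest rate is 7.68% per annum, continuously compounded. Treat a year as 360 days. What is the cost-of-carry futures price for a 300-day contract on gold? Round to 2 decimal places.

$1,690.44 per troy ounce

Net carry = r + u − y = 0.0768 + 0.0516 − 0.0000 = 0.1284
F = S·e^((r+u−y)T) = 1518.90 · e^(0.1284 × 300/360) = 1518.90 · e^0.10700000
= 1518.90 × 1.11293425 = $1,690.44 per troy ounce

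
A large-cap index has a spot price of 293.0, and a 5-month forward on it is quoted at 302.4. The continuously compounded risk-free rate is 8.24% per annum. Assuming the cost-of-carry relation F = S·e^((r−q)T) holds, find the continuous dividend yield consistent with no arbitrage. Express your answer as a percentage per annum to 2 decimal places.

From F = S·e^((r−q)T): (r − q) = ln(F/S)/T
ln(302.4/293.0) = ln(1.032082) = 0.031578
(r − q) = 0.031578 / (5/12) = 0.075787
q = r − ln(F/S)/T = 0.0824 − 0.075787 = 0.006613
q = 0.66%

0.66%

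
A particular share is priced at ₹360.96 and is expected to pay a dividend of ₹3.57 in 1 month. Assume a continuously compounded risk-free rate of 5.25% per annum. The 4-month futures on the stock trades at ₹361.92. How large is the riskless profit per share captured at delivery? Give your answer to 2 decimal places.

₹1.80 per share

PV(dividends) I = 3.57·e^(−0.0525·1/12) = 3.5544
Fair futures F* = (S − I)·e^(rT) = (360.96 − 3.5544)·e^0.017500 = 357.4056 × 1.017654 = 363.7152
Market ₹361.92 < fair 363.7152: forward underpriced → reverse cash-and-carry (short the stock, invest proceeds at r, pay the dividends, go long the forward).
Profit at T = |F_mkt − F*| = |361.92 − 363.7152| = ₹1.80 per share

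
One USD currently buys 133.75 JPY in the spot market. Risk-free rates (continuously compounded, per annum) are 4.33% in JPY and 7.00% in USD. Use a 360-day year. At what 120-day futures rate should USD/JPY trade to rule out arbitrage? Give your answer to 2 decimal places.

F = S·e^((r_JPY − r_USD)T) = 133.75 · e^((0.0433 − 0.0700) × 120/360)
= 133.75 · e^-0.008900 = 133.75 × 0.991139
F = 132.56 JPY per USD

132.56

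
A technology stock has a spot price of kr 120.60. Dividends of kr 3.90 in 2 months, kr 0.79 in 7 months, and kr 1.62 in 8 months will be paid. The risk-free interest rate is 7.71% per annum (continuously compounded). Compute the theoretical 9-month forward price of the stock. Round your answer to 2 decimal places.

kr 121.27

PV(dividends) I = 3.90·e^(−0.0771·2/12) + 0.79·e^(−0.0771·7/12) + 1.62·e^(−0.0771·8/12)
I = 3.8502 + 0.7553 + 1.5388 = 6.1443
F = (S − I)·e^(rT) = (120.60 − 6.1443) · e^(0.0771·9/12)
= 114.4557 · e^0.057825 = 114.4557 × 1.059530 = kr 121.27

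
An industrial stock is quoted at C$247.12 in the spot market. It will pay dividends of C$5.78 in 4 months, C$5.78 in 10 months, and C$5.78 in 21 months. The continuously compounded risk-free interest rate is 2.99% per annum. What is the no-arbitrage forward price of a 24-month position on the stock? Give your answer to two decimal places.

PV(dividends) I = 5.78·e^(−0.0299·4/12) + 5.78·e^(−0.0299·10/12) + 5.78·e^(−0.0299·21/12)
I = 5.7227 + 5.6378 + 5.4853 = 16.8458
F = (S − I)·e^(rT) = (247.12 − 16.8458) · e^(0.0299·24/12)
= 230.2742 · e^0.059800 = 230.2742 × 1.061624 = C$244.46

C$244.46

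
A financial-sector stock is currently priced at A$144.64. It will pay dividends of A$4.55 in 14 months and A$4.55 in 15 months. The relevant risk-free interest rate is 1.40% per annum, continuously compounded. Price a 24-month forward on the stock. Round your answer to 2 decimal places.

A$139.55

PV(dividends) I = 4.55·e^(−0.0140·14/12) + 4.55·e^(−0.0140·15/12)
I = 4.4763 + 4.4711 = 8.9474
F = (S − I)·e^(rT) = (144.64 − 8.9474) · e^(0.0140·24/12)
= 135.6926 · e^0.028000 = 135.6926 × 1.028396 = A$139.55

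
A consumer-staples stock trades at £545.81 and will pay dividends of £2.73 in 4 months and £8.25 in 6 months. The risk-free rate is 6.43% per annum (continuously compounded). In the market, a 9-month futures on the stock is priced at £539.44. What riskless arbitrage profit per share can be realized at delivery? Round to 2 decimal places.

£22.15 per share

PV(dividends) I = 2.73·e^(−0.0643·4/12) + 8.25·e^(−0.0643·6/12) = 10.6611
Fair futures F* = (S − I)·e^(rT) = (545.81 − 10.6611)·e^0.048225 = 535.1489 × 1.049407 = 561.5890
Market £539.44 < fair 561.5890: forward underpriced → reverse cash-and-carry (short the stock, invest proceeds at r, pay the dividends, go long the forward).
Profit at T = |F_mkt − F*| = |539.44 − 561.5890| = £22.15 per share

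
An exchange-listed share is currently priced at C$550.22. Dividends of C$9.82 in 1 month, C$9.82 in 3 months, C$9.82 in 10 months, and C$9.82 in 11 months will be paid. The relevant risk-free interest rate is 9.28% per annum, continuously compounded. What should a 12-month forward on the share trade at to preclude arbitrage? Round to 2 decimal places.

PV(dividends) I = 9.82·e^(−0.0928·1/12) + 9.82·e^(−0.0928·3/12) + 9.82·e^(−0.0928·10/12) + 9.82·e^(−0.0928·11/12)
I = 9.7444 + 9.5948 + 9.0892 + 9.0192 = 37.4476
F = (S − I)·e^(rT) = (550.22 − 37.4476) · e^(0.0928·12/12)
= 512.7724 · e^0.092800 = 512.7724 × 1.097242 = C$562.64

C$562.64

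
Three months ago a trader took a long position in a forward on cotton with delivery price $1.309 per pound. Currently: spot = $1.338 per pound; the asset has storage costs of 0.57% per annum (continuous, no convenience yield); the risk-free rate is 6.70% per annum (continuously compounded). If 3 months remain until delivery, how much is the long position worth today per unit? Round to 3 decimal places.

$0.053 per pound

Current fair forward for the remaining 3 months: F = S·e^((r + u)·T), (r + u) = 0.0670 + 0.0057 = 0.0727
F = 1.338 · e^(0.0727 × 3/12) = 1.338 × 1.018341 = 1.3625
Value of long forward = (F − K)·e^(−rT) = (1.3625 − 1.309) · e^(−0.0670·3/12)
= 0.0535 × 0.983390 = 0.053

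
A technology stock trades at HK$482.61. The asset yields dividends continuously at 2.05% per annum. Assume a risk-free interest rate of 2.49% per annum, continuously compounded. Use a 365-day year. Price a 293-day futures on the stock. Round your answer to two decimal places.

HK$484.32

F = S·e^((r − q)T) = 482.61 · e^((0.0249 − 0.0205) × 293/365)
= 482.61 · e^0.003532 = 482.61 × 1.003538
F = HK$484.32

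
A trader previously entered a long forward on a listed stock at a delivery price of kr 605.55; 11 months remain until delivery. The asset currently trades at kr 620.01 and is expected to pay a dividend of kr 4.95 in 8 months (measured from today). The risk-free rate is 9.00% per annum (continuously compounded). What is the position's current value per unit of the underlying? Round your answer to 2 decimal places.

PV(remaining dividends) I = 4.95·e^(−0.0900·8/12) = 4.6617
Current forward F = (S − I)·e^(rT) = (620.01 − 4.6617)·e^(0.0900·11/12) = 615.3483 × 1.085999 = 668.2676
Value (long) = (F − K)·e^(−rT) = (668.2676 − 605.55) × 0.920811 = 57.7511
Value = kr 57.75

kr 57.75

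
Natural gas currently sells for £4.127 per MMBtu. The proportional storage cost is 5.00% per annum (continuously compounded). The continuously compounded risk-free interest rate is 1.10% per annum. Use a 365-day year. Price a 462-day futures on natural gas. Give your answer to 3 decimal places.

£4.458 per MMBtu

Net carry = r + u − y = 0.0110 + 0.0500 − 0.0000 = 0.0610
F = S·e^((r+u−y)T) = 4.127 · e^(0.0610 × 462/365) = 4.127 · e^0.077211
= 4.127 × 1.080270 = £4.458 per MMBtu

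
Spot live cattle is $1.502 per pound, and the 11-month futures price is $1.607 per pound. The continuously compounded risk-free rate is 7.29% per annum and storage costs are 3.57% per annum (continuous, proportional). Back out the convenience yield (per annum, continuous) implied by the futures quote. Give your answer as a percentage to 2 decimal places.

F = S·e^((r+u−y)T) ⇒ (r+u−y) = ln(F/S)/T
ln(1.607/1.502) = 0.067572; /T ⇒ 0.073715
y = r + u − ln(F/S)/T = 0.0729 + 0.0357 − 0.073715 = 0.034885
y = 3.49%

3.49%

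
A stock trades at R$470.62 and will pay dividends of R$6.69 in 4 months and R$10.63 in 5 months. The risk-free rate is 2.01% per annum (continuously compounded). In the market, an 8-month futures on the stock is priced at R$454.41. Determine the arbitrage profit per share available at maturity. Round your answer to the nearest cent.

PV(dividends) I = 6.69·e^(−0.0201·4/12) + 10.63·e^(−0.0201·5/12) = 17.1867
Fair futures F* = (S − I)·e^(rT) = (470.62 − 17.1867)·e^0.013400 = 453.4333 × 1.013490 = 459.5501
Market R$454.41 < fair 459.5501: forward underpriced → reverse cash-and-carry (short the stock, invest proceeds at r, pay the dividends, go long the forward).
Profit at T = |F_mkt − F*| = |454.41 − 459.5501| = R$5.14 per share

R$5.14 per share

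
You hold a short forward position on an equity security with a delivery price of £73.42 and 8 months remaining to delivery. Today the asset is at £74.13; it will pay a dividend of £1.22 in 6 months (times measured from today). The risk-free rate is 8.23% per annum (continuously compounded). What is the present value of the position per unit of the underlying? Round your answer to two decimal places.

-£3.46

PV(remaining dividends) I = 1.22·e^(−0.0823·6/12) = 1.1708
Current forward F = (S − I)·e^(rT) = (74.13 − 1.1708)·e^(0.0823·8/12) = 72.9592 × 1.056400 = 77.0741
Value (long) = (F − K)·e^(−rT) = (77.0741 − 73.42) × 0.946611 = 3.4590
Short position value = −(long value) = -£3.46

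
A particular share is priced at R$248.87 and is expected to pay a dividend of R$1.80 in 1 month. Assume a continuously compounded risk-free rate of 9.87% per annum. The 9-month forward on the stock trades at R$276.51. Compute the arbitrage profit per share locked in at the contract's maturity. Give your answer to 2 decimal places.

PV(dividends) I = 1.80·e^(−0.0987·1/12) = 1.7853
Fair forward F* = (S − I)·e^(rT) = (248.87 − 1.7853)·e^0.074025 = 247.0847 × 1.076834 = 266.0692
Market R$276.51 > fair 266.0692: forward overpriced → cash-and-carry (borrow at r, buy the stock and collect the dividends, short the forward).
Profit at T = |F_mkt − F*| = |276.51 − 266.0692| = R$10.44 per share

R$10.44 per share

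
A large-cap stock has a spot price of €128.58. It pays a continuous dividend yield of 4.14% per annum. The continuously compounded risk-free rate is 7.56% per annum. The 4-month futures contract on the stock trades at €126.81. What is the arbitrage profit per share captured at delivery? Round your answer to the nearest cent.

€3.24 per share

Fair futures: F* = S·e^(carry·T), with carry = (r − q) = 0.0756 − 0.0414 = 0.0342
F* = 128.58 · e^(0.0342 × 4/12) = 128.58 · e^0.011400 = 128.58 × 1.011465 = €130.0542
Market €126.81 < fair €130.0542: forward underpriced → reverse cash-and-carry (short spot, go long the forward).
At maturity, profit = |F_mkt − F*| = |126.81 − 130.0542| = €3.24 per share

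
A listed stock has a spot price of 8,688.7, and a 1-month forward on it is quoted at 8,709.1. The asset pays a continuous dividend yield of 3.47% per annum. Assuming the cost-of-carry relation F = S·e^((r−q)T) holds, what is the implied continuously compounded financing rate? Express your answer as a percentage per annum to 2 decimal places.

From F = S·e^((r−q)T): (r − q) = ln(F/S)/T
ln(8709.1/8688.7) = ln(1.002348) = 0.002345
(r − q) = 0.002345 / (1/12) = 0.028140
r = ln(F/S)/T + q = 0.028140 + 0.0347 = 0.062840
r = 6.28%

6.28%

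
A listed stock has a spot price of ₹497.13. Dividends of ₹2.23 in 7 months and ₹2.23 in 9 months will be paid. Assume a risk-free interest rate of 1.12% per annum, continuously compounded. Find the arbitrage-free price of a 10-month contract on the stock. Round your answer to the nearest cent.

PV(dividends) I = 2.23·e^(−0.0112·7/12) + 2.23·e^(−0.0112·9/12)
I = 2.2155 + 2.2113 = 4.4268
F = (S − I)·e^(rT) = (497.13 − 4.4268) · e^(0.0112·10/12)
= 492.7032 · e^0.009333 = 492.7032 × 1.009377 = ₹497.32

₹497.32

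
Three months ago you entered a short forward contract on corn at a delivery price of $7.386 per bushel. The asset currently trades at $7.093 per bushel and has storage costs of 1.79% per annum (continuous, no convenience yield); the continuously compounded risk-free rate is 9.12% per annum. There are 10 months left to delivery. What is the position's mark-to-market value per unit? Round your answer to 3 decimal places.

Current fair forward for the remaining 10 months: F = S·e^((r + u)·T), (r + u) = 0.0912 + 0.0179 = 0.1091
F = 7.093 · e^(0.1091 × 10/12) = 7.093 × 1.095178 = 7.7681
Value of long forward = (F − K)·e^(−rT) = (7.7681 − 7.386) · e^(−0.0912·10/12)
= 0.3821 × 0.926816 = 0.354
Short position value = −(long value) = -$0.354

-$0.354 per bushel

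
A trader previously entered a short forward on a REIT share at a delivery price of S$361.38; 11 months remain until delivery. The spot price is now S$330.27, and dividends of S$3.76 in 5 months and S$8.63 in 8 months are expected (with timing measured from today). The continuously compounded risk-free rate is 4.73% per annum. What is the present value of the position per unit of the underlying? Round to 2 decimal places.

S$27.82

PV(remaining dividends) I = 3.76·e^(−0.0473·5/12) + 8.63·e^(−0.0473·8/12) = 12.0487
Current forward F = (S − I)·e^(rT) = (330.27 − 12.0487)·e^(0.0473·11/12) = 318.2213 × 1.044312 = 332.3223
Value (long) = (F − K)·e^(−rT) = (332.3223 − 361.38) × 0.957568 = -27.8247
Short position value = −(long value) = S$27.82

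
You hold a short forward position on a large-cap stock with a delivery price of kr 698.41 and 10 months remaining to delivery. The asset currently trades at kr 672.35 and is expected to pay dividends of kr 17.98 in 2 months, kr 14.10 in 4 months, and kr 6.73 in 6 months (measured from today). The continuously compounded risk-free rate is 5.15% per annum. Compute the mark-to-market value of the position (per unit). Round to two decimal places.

PV(remaining dividends) I = 17.98·e^(−0.0515·2/12) + 14.10·e^(−0.0515·4/12) + 6.73·e^(−0.0515·6/12) = 38.2453
Current forward F = (S − I)·e^(rT) = (672.35 − 38.2453)·e^(0.0515·10/12) = 634.1047 × 1.043851 = 661.9108
Value (long) = (F − K)·e^(−rT) = (661.9108 − 698.41) × 0.957991 = -34.9659
Short position value = −(long value) = kr 34.97

kr 34.97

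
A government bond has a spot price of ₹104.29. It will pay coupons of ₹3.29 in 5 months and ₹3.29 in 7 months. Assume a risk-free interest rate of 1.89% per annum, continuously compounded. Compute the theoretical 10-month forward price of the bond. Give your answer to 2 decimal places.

₹99.32

PV(coupons) I = 3.29·e^(−0.0189·5/12) + 3.29·e^(−0.0189·7/12)
I = 3.2642 + 3.2539 = 6.5181
F = (S − I)·e^(rT) = (104.29 − 6.5181) · e^(0.0189·10/12)
= 97.7719 · e^0.015750 = 97.7719 × 1.015875 = ₹99.32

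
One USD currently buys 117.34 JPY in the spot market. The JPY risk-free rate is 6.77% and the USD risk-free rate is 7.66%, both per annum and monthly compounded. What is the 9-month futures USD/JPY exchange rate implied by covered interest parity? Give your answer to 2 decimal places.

116.56

By covered interest parity, F = S · (1+r_JPY/12)^(12T) / (1+r_USD/12)^(12T)
= 117.34 × 1.051936 / 1.058939 = 117.34 × 0.993387
F = 116.56 JPY per USD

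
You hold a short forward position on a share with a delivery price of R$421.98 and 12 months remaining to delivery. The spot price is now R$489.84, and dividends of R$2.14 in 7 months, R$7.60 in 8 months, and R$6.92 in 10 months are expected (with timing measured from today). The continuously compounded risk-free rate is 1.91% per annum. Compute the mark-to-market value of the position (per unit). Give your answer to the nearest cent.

PV(remaining dividends) I = 2.14·e^(−0.0191·7/12) + 7.60·e^(−0.0191·8/12) + 6.92·e^(−0.0191·10/12) = 16.4309
Current forward F = (S − I)·e^(rT) = (489.84 − 16.4309)·e^(0.0191·12/12) = 473.4091 × 1.019284 = 482.5383
Value (long) = (F − K)·e^(−rT) = (482.5383 − 421.98) × 0.981081 = 59.4126
Short position value = −(long value) = -R$59.41

-R$59.41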